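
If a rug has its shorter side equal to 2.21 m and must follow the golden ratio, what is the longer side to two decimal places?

golden ratio ≈ 1.61803.
Longer side = 2.21 × 1.61803 ≈ 3.5758 → 3.58 m.

3.58 m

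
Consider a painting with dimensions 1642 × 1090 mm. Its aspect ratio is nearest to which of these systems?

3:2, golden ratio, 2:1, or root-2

Ratio = 1642 / 1090 ≈ 1.506.
Distances: 3:2 1.500 (Δ 0.006); golden ratio 1.618 (Δ 0.112); 2:1 2.000 (Δ 0.494); root-2 1.414 (Δ 0.092).

3:2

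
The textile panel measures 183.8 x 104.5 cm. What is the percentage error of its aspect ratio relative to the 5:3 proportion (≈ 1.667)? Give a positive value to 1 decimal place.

Ratio = 183.8 / 104.5 ≈ 1.7589.
Ideal 5:3 ≈ 1.6667. |1.7589 − 1.6667| / 1.6667 ≈ 5.53% → 5.5%.

5.5%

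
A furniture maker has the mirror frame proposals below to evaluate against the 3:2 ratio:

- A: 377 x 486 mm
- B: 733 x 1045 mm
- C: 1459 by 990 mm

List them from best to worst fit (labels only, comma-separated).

C, B, A

Ratios: A = 486 / 377 ≈ 1.289; B = 1045 / 733 ≈ 1.426; C = 1459 / 990 ≈ 1.474.
|Δ from 1.500|: A 0.211; B 0.074; C 0.026.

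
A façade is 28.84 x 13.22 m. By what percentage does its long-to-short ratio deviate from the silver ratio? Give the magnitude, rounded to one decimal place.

Ratio = 28.84 / 13.22 ≈ 2.1815.
Ideal silver ratio ≈ 2.4142. |2.1815 − 2.4142| / 2.4142 ≈ 9.64% → 9.6%.

9.6%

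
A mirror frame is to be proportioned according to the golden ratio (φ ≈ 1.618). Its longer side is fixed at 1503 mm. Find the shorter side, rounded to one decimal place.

928.9 mm

golden ratio ≈ 1.61803.
Shorter side = 1503 ÷ 1.61803 ≈ 928.907 → 928.9 mm.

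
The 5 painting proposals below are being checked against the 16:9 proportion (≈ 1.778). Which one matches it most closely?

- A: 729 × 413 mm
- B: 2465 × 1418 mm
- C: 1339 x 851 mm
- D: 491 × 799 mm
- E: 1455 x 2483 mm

A

Ratios (long/short): A ≈ 1.765; B ≈ 1.738; C ≈ 1.573; D ≈ 1.627; E ≈ 1.707.
16:9 ≈ 1.778; option A is nearest (Δ 0.013).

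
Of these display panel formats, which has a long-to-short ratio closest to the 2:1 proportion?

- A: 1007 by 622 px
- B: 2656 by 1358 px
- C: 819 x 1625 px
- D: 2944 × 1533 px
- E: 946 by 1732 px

C

Ratios (long/short): A ≈ 1.619; B ≈ 1.956; C ≈ 1.984; D ≈ 1.920; E ≈ 1.831.
2:1 ≈ 2.000; option C is nearest (Δ 0.016).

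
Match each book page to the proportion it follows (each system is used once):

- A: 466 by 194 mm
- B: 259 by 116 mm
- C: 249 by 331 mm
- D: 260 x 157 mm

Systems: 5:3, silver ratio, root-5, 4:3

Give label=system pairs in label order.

A=silver ratio, B=root-5, C=4:3, D=5:3

A = 466/194 ≈ 2.402 → silver ratio (2.414)
B = 259/116 ≈ 2.233 → root-5 (2.236)
C = 331/249 ≈ 1.329 → 4:3 (1.333)
D = 260/157 ≈ 1.656 → 5:3 (1.667)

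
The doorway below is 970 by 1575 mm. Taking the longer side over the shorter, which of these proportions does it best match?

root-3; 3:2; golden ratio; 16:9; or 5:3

Ratio = 1575 / 970 ≈ 1.624.
Distances: root-3 1.732 (Δ 0.108); 3:2 1.500 (Δ 0.124); golden ratio 1.618 (Δ 0.006); 16:9 1.778 (Δ 0.154); 5:3 1.667 (Δ 0.043).

golden ratio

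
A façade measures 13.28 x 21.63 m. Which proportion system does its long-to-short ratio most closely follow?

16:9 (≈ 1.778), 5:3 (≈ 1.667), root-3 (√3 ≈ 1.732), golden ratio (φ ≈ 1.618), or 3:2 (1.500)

golden ratio

Ratio = 21.63 / 13.28 ≈ 1.629.
Distances: 16:9 1.778 (Δ 0.149); 5:3 1.667 (Δ 0.038); root-3 1.732 (Δ 0.103); golden ratio 1.618 (Δ 0.011); 3:2 1.500 (Δ 0.129).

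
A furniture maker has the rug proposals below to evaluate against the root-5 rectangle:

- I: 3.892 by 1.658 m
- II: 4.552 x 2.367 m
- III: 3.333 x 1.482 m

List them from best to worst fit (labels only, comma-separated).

I: 3.892/1.658 ≈ 2.347 → |2.347 − 2.236| = 0.111
II: 4.552/2.367 ≈ 1.923 → |1.923 − 2.236| = 0.313
III: 3.333/1.482 ≈ 2.249 → |2.249 − 2.236| = 0.013

III, I, II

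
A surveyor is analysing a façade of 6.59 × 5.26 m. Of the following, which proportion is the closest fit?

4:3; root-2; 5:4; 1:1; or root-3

Ratio = 6.59 / 5.26 ≈ 1.253.
Distances: 4:3 1.333 (Δ 0.080); root-2 1.414 (Δ 0.161); 5:4 1.250 (Δ 0.003); 1:1 1.000 (Δ 0.253); root-3 1.732 (Δ 0.479).

5:4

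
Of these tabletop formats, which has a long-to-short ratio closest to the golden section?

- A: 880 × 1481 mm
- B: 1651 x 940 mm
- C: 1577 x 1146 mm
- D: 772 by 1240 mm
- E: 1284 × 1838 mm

D

Target golden ratio ≈ 1.618.
A: 1.683 (Δ0.065)  B: 1.756 (Δ0.138)  C: 1.376 (Δ0.242)  D: 1.606 (Δ0.012)  E: 1.431 (Δ0.187)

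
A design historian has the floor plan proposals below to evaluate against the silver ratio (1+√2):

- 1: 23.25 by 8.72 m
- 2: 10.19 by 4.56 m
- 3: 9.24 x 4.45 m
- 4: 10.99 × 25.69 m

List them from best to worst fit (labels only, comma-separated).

1: 23.25/8.72 ≈ 2.666 → |2.666 − 2.414| = 0.252
2: 10.19/4.56 ≈ 2.235 → |2.235 − 2.414| = 0.179
3: 9.24/4.45 ≈ 2.076 → |2.076 − 2.414| = 0.338
4: 25.69/10.99 ≈ 2.338 → |2.338 − 2.414| = 0.076

4, 2, 1, 3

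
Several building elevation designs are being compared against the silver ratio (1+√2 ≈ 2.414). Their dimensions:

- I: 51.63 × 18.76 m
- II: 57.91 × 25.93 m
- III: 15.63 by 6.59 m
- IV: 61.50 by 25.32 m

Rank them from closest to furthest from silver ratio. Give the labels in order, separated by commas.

Ratios: I = 51.63 / 18.76 ≈ 2.752; II = 57.91 / 25.93 ≈ 2.233; III = 15.63 / 6.59 ≈ 2.372; IV = 61.50 / 25.32 ≈ 2.429.
|Δ from 2.414|: I 0.338; II 0.181; III 0.042; IV 0.015.

IV, III, II, I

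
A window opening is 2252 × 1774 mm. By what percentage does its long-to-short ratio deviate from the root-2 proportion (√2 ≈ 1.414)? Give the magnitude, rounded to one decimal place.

Ratio = 2252 / 1774 ≈ 1.2694.
Ideal root-2 ≈ 1.4142. |1.2694 − 1.4142| / 1.4142 ≈ 10.24% → 10.2%.

10.2%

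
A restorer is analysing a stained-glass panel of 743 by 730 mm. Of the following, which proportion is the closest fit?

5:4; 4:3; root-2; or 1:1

Ratio = 743 / 730 ≈ 1.018.
Distances: 5:4 1.250 (Δ 0.232); 4:3 1.333 (Δ 0.315); root-2 1.414 (Δ 0.396); 1:1 1.000 (Δ 0.018).

1:1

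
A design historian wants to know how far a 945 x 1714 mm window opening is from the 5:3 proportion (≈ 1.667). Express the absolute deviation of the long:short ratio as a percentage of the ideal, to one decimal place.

8.8%

Ratio = 1714 / 945 ≈ 1.8138.
Ideal 5:3 ≈ 1.6667. |1.8138 − 1.6667| / 1.6667 ≈ 8.83% → 8.8%.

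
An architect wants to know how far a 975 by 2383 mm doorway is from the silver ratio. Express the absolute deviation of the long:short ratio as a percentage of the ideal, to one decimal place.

1.2%

Ratio = 2383 / 975 ≈ 2.4441.
Ideal silver ratio ≈ 2.4142. |2.4441 − 2.4142| / 2.4142 ≈ 1.24% → 1.2%.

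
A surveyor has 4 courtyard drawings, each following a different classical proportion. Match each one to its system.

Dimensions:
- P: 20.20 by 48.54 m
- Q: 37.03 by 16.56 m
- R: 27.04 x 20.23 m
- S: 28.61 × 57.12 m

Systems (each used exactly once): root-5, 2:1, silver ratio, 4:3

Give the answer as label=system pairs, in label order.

P=silver ratio, Q=root-5, R=4:3, S=2:1

Ratios: P ≈ 2.403; Q ≈ 2.236; R ≈ 1.337; S ≈ 1.997.
Targets: root-5 ≈ 2.236; 2:1 ≈ 2.000; silver ratio ≈ 2.414; 4:3 ≈ 1.333.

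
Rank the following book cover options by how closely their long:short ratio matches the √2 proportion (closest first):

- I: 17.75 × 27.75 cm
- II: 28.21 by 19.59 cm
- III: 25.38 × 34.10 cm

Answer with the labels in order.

II, III, I

Ratios: I = 27.75 / 17.75 ≈ 1.563; II = 28.21 / 19.59 ≈ 1.440; III = 34.10 / 25.38 ≈ 1.344.
|Δ from 1.414|: I 0.149; II 0.026; III 0.070.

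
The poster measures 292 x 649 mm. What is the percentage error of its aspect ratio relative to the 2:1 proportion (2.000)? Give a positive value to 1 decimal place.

11.1%

Ratio = 649 / 292 ≈ 2.2226.
Ideal 2:1 = 2.0000. |2.2226 − 2.0000| / 2.0000 ≈ 11.13% → 11.1%.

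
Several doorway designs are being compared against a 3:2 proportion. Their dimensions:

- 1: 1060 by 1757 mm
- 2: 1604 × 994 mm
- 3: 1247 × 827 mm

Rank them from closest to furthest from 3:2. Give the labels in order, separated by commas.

3, 2, 1

1: 1757/1060 ≈ 1.658 → |1.658 − 1.500| = 0.158
2: 1604/994 ≈ 1.614 → |1.614 − 1.500| = 0.114
3: 1247/827 ≈ 1.508 → |1.508 − 1.500| = 0.008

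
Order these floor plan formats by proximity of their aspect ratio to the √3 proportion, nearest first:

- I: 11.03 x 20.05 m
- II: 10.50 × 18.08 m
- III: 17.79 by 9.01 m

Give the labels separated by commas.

Ratios: I = 20.05 / 11.03 ≈ 1.818; II = 18.08 / 10.50 ≈ 1.722; III = 17.79 / 9.01 ≈ 1.974.
|Δ from 1.732|: I 0.086; II 0.010; III 0.242.

II, I, III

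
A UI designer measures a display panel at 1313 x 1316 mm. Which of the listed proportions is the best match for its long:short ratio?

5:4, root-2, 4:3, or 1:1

1:1

1316/1313 ≈ 1.002. Nearest candidates are 1:1 (1.000, off by 0.002) and 5:4 (1.250, off by 0.248).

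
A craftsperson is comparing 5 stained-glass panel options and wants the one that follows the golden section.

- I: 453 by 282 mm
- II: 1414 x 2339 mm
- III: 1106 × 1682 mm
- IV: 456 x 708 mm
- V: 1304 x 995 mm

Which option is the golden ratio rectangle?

I

Target golden ratio ≈ 1.618.
I: 1.606 (Δ0.012)  II: 1.654 (Δ0.036)  III: 1.521 (Δ0.097)  IV: 1.553 (Δ0.065)  V: 1.311 (Δ0.307)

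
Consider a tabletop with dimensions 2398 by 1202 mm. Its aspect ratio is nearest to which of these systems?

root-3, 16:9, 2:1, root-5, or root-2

Ratio = 2398 / 1202 ≈ 1.995.
Distances: root-3 1.732 (Δ 0.263); 16:9 1.778 (Δ 0.217); 2:1 2.000 (Δ 0.005); root-5 2.236 (Δ 0.241); root-2 1.414 (Δ 0.581).

2:1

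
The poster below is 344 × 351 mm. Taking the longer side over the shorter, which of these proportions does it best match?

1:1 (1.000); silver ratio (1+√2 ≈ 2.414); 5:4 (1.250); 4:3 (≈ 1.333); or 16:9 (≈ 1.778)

351/344 ≈ 1.020. Nearest candidates are 1:1 (1.000, off by 0.020) and 5:4 (1.250, off by 0.230).

1:1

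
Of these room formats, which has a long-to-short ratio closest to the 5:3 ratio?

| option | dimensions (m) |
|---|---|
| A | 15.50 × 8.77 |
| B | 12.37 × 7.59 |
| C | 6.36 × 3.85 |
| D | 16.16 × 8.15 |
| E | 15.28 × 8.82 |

Target 5:3 ≈ 1.667.
A: 1.767 (Δ0.100)  B: 1.630 (Δ0.037)  C: 1.652 (Δ0.015)  D: 1.983 (Δ0.316)  E: 1.732 (Δ0.065)

C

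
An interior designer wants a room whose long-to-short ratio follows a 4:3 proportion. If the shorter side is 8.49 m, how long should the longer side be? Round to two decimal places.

11.32 m

4:3 ≈ 1.33333.
Longer side = 8.49 × 1.33333 ≈ 11.3200 → 11.32 m.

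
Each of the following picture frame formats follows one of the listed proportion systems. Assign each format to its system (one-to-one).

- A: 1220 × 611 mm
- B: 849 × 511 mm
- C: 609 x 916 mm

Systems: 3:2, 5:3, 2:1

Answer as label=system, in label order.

A=2:1, B=5:3, C=3:2

Ratios: A ≈ 1.997; B ≈ 1.661; C ≈ 1.504.
Targets: 3:2 ≈ 1.500; 5:3 ≈ 1.667; 2:1 ≈ 2.000.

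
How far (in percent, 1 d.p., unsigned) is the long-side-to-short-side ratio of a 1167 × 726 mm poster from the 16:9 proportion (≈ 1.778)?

Ratio = 1167 / 726 ≈ 1.6074.
Ideal 16:9 ≈ 1.7778. |1.6074 − 1.7778| / 1.7778 ≈ 9.58% → 9.6%.

9.6%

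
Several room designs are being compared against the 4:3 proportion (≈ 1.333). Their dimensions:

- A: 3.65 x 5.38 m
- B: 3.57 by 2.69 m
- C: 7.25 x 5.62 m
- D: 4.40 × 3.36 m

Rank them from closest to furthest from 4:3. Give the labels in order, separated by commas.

A: 5.38/3.65 ≈ 1.474 → |1.474 − 1.333| = 0.141
B: 3.57/2.69 ≈ 1.327 → |1.327 − 1.333| = 0.006
C: 7.25/5.62 ≈ 1.290 → |1.290 − 1.333| = 0.043
D: 4.40/3.36 ≈ 1.310 → |1.310 − 1.333| = 0.023

B, D, C, A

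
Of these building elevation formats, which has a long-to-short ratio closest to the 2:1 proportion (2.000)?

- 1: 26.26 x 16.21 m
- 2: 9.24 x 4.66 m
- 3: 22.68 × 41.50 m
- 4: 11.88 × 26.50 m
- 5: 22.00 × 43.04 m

Ratios (long/short): 1 ≈ 1.620; 2 ≈ 1.983; 3 ≈ 1.830; 4 ≈ 2.231; 5 ≈ 1.956.
2:1 ≈ 2.000; option 2 is nearest (Δ 0.017).

2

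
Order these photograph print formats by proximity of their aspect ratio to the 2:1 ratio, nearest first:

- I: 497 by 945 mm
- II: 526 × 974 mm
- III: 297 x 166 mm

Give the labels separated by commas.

I: 945/497 ≈ 1.901 → |1.901 − 2.000| = 0.099
II: 974/526 ≈ 1.852 → |1.852 − 2.000| = 0.148
III: 297/166 ≈ 1.789 → |1.789 − 2.000| = 0.211

I, II, III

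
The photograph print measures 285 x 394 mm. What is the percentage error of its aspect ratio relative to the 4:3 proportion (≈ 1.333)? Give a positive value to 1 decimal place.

3.7%

Ratio = 394 / 285 ≈ 1.3825.
Ideal 4:3 ≈ 1.3333. |1.3825 − 1.3333| / 1.3333 ≈ 3.69% → 3.7%.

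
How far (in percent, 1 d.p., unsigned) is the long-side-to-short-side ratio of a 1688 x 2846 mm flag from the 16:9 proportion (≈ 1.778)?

Ratio = 2846 / 1688 ≈ 1.6860.
Ideal 16:9 ≈ 1.7778. |1.6860 − 1.7778| / 1.7778 ≈ 5.16% → 5.2%.

5.2%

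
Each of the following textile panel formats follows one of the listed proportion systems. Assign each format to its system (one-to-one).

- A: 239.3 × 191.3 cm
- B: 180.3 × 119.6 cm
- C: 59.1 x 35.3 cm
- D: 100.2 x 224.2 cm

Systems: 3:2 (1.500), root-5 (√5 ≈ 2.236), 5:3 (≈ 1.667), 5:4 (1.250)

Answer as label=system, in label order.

A=5:4, B=3:2, C=5:3, D=root-5

A = 239.3/191.3 ≈ 1.251 → 5:4 (1.250)
B = 180.3/119.6 ≈ 1.508 → 3:2 (1.500)
C = 59.1/35.3 ≈ 1.674 → 5:3 (1.667)
D = 224.2/100.2 ≈ 2.238 → root-5 (2.236)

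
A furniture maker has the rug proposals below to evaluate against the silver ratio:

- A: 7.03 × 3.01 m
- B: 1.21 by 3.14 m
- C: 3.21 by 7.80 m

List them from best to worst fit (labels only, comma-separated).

C, A, B

A: 7.03/3.01 ≈ 2.336 → |2.336 − 2.414| = 0.078
B: 3.14/1.21 ≈ 2.595 → |2.595 − 2.414| = 0.181
C: 7.80/3.21 ≈ 2.430 → |2.430 − 2.414| = 0.016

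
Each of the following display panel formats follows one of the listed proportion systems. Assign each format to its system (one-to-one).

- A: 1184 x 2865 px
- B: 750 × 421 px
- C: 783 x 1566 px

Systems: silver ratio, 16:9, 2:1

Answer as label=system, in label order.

A=silver ratio, B=16:9, C=2:1

Ratios: A ≈ 2.420; B ≈ 1.781; C ≈ 2.000.
Targets: silver ratio ≈ 2.414; 16:9 ≈ 1.778; 2:1 ≈ 2.000.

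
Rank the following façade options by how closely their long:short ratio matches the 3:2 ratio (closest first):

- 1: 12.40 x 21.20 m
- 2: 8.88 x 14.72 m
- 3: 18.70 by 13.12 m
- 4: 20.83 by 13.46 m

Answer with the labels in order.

4, 3, 2, 1

1: 21.20/12.40 ≈ 1.710 → |1.710 − 1.500| = 0.210
2: 14.72/8.88 ≈ 1.658 → |1.658 − 1.500| = 0.158
3: 18.70/13.12 ≈ 1.425 → |1.425 − 1.500| = 0.075
4: 20.83/13.46 ≈ 1.548 → |1.548 − 1.500| = 0.048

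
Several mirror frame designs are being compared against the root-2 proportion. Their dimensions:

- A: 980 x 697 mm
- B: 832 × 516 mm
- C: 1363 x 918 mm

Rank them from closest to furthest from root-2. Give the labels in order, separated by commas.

Ratios: A = 980 / 697 ≈ 1.406; B = 832 / 516 ≈ 1.612; C = 1363 / 918 ≈ 1.485.
|Δ from 1.414|: A 0.008; B 0.198; C 0.071.

A, C, B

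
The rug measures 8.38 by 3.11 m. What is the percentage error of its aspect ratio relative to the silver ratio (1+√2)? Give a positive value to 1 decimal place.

11.6%

Ratio = 8.38 / 3.11 ≈ 2.6945.
Ideal silver ratio ≈ 2.4142. |2.6945 − 2.4142| / 2.4142 ≈ 11.61% → 11.6%.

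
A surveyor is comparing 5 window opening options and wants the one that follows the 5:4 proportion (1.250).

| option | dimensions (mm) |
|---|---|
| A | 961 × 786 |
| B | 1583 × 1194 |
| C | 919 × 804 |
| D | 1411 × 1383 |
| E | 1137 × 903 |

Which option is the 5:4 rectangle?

Ratios (long/short): A ≈ 1.223; B ≈ 1.326; C ≈ 1.143; D ≈ 1.020; E ≈ 1.259.
5:4 ≈ 1.250; option E is nearest (Δ 0.009).

E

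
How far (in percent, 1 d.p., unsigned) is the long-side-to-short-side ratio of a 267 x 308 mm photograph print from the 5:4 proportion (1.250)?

7.7%

Ratio = 308 / 267 ≈ 1.1536.
Ideal 5:4 = 1.2500. |1.1536 − 1.2500| / 1.2500 ≈ 7.71% → 7.7%.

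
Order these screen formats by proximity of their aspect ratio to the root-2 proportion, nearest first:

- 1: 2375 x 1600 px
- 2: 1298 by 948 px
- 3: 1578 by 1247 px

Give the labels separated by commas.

Ratios: 1 = 2375 / 1600 ≈ 1.484; 2 = 1298 / 948 ≈ 1.369; 3 = 1578 / 1247 ≈ 1.265.
|Δ from 1.414|: 1 0.070; 2 0.045; 3 0.149.

2, 1, 3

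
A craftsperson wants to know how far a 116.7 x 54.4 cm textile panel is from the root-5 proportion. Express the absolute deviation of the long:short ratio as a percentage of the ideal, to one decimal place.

Ratio = 116.7 / 54.4 ≈ 2.1452.
Ideal root-5 ≈ 2.2361. |2.1452 − 2.2361| / 2.2361 ≈ 4.07% → 4.1%.

4.1%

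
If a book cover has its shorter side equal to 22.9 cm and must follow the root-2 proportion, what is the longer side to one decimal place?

32.4 cm

root-2 ≈ 1.41421.
Longer side = 22.9 × 1.41421 ≈ 32.385 → 32.4 cm.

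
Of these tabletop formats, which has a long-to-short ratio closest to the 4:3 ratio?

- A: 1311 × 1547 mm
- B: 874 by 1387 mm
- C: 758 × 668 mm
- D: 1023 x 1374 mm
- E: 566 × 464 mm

Ratios (long/short): A ≈ 1.180; B ≈ 1.587; C ≈ 1.135; D ≈ 1.343; E ≈ 1.220.
4:3 ≈ 1.333; option D is nearest (Δ 0.010).

D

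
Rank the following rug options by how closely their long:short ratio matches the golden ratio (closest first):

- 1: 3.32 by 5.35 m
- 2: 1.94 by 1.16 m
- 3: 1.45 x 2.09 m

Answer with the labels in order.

1: 5.35/3.32 ≈ 1.611 → |1.611 − 1.618| = 0.007
2: 1.94/1.16 ≈ 1.672 → |1.672 − 1.618| = 0.054
3: 2.09/1.45 ≈ 1.441 → |1.441 − 1.618| = 0.177

1, 2, 3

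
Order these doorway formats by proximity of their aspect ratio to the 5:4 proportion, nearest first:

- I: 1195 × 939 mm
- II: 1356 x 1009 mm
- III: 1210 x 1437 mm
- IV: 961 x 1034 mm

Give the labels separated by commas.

I, III, II, IV

Ratios: I = 1195 / 939 ≈ 1.273; II = 1356 / 1009 ≈ 1.344; III = 1437 / 1210 ≈ 1.188; IV = 1034 / 961 ≈ 1.076.
|Δ from 1.250|: I 0.023; II 0.094; III 0.062; IV 0.174.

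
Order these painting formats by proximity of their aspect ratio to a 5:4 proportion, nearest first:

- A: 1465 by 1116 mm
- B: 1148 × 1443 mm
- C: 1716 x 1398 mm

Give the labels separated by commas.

Ratios: A = 1465 / 1116 ≈ 1.313; B = 1443 / 1148 ≈ 1.257; C = 1716 / 1398 ≈ 1.227.
|Δ from 1.250|: A 0.063; B 0.007; C 0.023.

B, C, A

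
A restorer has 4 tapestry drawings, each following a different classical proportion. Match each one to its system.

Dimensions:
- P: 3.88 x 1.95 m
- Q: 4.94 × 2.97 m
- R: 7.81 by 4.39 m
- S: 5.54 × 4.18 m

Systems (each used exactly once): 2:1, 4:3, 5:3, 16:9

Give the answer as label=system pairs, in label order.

P = 3.88/1.95 ≈ 1.990 → 2:1 (2.000)
Q = 4.94/2.97 ≈ 1.663 → 5:3 (1.667)
R = 7.81/4.39 ≈ 1.779 → 16:9 (1.778)
S = 5.54/4.18 ≈ 1.325 → 4:3 (1.333)

P=2:1, Q=5:3, R=16:9, S=4:3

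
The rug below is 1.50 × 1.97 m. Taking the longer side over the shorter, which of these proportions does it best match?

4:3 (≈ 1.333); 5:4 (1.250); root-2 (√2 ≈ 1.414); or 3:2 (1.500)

4:3

Ratio = 1.97 / 1.50 ≈ 1.313.
Distances: 4:3 1.333 (Δ 0.020); 5:4 1.250 (Δ 0.063); root-2 1.414 (Δ 0.101); 3:2 1.500 (Δ 0.187).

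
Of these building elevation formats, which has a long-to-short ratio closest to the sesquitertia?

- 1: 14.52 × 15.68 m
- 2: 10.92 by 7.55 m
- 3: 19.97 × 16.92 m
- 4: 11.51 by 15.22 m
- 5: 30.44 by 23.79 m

Target 4:3 ≈ 1.333.
1: 1.080 (Δ0.253)  2: 1.446 (Δ0.113)  3: 1.180 (Δ0.153)  4: 1.322 (Δ0.011)  5: 1.280 (Δ0.053)

4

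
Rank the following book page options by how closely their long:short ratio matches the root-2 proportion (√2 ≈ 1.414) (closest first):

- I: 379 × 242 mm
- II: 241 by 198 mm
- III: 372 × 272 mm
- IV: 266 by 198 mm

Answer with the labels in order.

III, IV, I, II

Ratios: I = 379 / 242 ≈ 1.566; II = 241 / 198 ≈ 1.217; III = 372 / 272 ≈ 1.368; IV = 266 / 198 ≈ 1.343.
|Δ from 1.414|: I 0.152; II 0.197; III 0.046; IV 0.071.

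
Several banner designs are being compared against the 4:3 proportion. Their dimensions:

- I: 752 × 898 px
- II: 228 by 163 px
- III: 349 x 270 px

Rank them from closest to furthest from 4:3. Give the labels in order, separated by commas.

III, II, I

Ratios: I = 898 / 752 ≈ 1.194; II = 228 / 163 ≈ 1.399; III = 349 / 270 ≈ 1.293.
|Δ from 1.333|: I 0.139; II 0.066; III 0.040.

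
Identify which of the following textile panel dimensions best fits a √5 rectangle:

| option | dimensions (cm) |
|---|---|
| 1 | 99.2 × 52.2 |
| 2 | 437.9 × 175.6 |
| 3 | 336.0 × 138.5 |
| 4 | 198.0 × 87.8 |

4

Ratios (long/short): 1 ≈ 1.900; 2 ≈ 2.494; 3 ≈ 2.426; 4 ≈ 2.255.
root-5 ≈ 2.236; option 4 is nearest (Δ 0.019).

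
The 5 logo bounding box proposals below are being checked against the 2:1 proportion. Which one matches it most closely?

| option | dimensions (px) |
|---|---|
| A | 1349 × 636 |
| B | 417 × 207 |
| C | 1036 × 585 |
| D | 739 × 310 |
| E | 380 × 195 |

Ratios (long/short): A ≈ 2.121; B ≈ 2.014; C ≈ 1.771; D ≈ 2.384; E ≈ 1.949.
2:1 ≈ 2.000; option B is nearest (Δ 0.014).

B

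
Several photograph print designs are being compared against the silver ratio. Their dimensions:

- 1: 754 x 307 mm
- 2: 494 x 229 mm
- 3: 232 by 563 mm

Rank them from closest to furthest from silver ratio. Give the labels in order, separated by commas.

3, 1, 2

Ratios: 1 = 754 / 307 ≈ 2.456; 2 = 494 / 229 ≈ 2.157; 3 = 563 / 232 ≈ 2.427.
|Δ from 2.414|: 1 0.042; 2 0.257; 3 0.013.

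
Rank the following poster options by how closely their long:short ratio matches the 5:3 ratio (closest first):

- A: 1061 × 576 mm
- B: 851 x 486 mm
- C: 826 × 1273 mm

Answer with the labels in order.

B, C, A

A: 1061/576 ≈ 1.842 → |1.842 − 1.667| = 0.175
B: 851/486 ≈ 1.751 → |1.751 − 1.667| = 0.084
C: 1273/826 ≈ 1.541 → |1.541 − 1.667| = 0.126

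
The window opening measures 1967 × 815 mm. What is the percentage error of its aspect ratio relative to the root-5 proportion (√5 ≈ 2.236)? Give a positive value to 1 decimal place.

7.9%

Ratio = 1967 / 815 ≈ 2.4135.
Ideal root-5 ≈ 2.2361. |2.4135 − 2.2361| / 2.2361 ≈ 7.93% → 7.9%.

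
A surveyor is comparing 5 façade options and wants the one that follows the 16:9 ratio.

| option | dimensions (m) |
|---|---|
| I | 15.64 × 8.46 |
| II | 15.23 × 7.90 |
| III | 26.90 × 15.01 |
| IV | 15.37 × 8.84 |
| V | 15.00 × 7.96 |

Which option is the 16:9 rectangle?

Target 16:9 ≈ 1.778.
I: 1.849 (Δ0.071)  II: 1.928 (Δ0.150)  III: 1.792 (Δ0.014)  IV: 1.739 (Δ0.039)  V: 1.884 (Δ0.106)

III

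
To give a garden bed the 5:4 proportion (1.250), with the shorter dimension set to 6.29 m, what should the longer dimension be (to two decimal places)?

7.86 m

5:4 = 1.25000.
Longer side = 6.29 × 1.25000 ≈ 7.8625 → 7.86 m.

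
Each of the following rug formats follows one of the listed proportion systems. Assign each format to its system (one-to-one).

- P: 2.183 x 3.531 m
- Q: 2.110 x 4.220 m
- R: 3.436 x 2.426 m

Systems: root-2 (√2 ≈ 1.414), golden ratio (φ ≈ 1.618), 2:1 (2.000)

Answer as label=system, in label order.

P=golden ratio, Q=2:1, R=root-2

Ratios: P ≈ 1.617; Q ≈ 2.000; R ≈ 1.416.
Targets: root-2 ≈ 1.414; golden ratio ≈ 1.618; 2:1 ≈ 2.000.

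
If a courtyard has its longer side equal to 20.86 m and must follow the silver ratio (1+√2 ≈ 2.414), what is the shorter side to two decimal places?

8.64 m

silver ratio ≈ 2.41421.
Shorter side = 20.86 ÷ 2.41421 ≈ 8.6405 → 8.64 m.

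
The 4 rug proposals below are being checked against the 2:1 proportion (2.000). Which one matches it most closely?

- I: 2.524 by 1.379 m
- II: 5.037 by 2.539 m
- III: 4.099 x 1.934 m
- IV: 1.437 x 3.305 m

II

Target 2:1 ≈ 2.000.
I: 1.830 (Δ0.170)  II: 1.984 (Δ0.016)  III: 2.119 (Δ0.119)  IV: 2.300 (Δ0.300)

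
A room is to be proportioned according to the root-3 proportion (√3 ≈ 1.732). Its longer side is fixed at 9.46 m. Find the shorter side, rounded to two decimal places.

5.46 m

root-3 ≈ 1.73205.
Shorter side = 9.46 ÷ 1.73205 ≈ 5.4617 → 5.46 m.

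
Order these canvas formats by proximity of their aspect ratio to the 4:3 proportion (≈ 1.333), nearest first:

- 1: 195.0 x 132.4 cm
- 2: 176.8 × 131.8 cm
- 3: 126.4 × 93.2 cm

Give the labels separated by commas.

Ratios: 1 = 195.0 / 132.4 ≈ 1.473; 2 = 176.8 / 131.8 ≈ 1.341; 3 = 126.4 / 93.2 ≈ 1.356.
|Δ from 1.333|: 1 0.140; 2 0.008; 3 0.023.

2, 3, 1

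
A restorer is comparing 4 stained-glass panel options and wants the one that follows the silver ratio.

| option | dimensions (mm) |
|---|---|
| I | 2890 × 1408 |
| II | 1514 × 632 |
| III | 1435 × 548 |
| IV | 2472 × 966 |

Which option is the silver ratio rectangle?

II

Target silver ratio ≈ 2.414.
I: 2.053 (Δ0.361)  II: 2.396 (Δ0.018)  III: 2.619 (Δ0.205)  IV: 2.559 (Δ0.145)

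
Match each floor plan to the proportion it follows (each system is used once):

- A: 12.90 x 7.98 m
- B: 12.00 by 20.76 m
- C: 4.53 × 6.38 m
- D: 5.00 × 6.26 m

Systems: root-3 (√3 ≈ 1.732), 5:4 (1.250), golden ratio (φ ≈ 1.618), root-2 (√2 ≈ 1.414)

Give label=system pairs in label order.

A=golden ratio, B=root-3, C=root-2, D=5:4

Ratios: A ≈ 1.617; B ≈ 1.730; C ≈ 1.408; D ≈ 1.252.
Targets: root-3 ≈ 1.732; 5:4 ≈ 1.250; golden ratio ≈ 1.618; root-2 ≈ 1.414.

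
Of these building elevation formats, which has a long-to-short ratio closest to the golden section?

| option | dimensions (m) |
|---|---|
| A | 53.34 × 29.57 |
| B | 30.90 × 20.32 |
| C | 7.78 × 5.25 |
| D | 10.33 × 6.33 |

Ratios (long/short): A ≈ 1.804; B ≈ 1.521; C ≈ 1.482; D ≈ 1.632.
golden ratio ≈ 1.618; option D is nearest (Δ 0.014).

D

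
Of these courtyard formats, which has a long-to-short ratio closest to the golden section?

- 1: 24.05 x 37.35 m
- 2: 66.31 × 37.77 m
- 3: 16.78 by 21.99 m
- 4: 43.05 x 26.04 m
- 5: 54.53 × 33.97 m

5

Target golden ratio ≈ 1.618.
1: 1.553 (Δ0.065)  2: 1.756 (Δ0.138)  3: 1.310 (Δ0.308)  4: 1.653 (Δ0.035)  5: 1.605 (Δ0.013)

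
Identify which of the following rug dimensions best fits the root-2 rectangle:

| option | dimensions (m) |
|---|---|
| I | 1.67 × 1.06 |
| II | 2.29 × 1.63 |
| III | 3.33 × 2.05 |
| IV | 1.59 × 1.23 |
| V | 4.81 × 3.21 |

II

Target root-2 ≈ 1.414.
I: 1.575 (Δ0.161)  II: 1.405 (Δ0.009)  III: 1.624 (Δ0.210)  IV: 1.293 (Δ0.121)  V: 1.498 (Δ0.084)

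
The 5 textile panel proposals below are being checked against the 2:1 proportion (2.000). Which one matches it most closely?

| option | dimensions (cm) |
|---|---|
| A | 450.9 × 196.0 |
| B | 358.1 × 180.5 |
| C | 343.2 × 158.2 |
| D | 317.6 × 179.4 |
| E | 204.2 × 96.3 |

Target 2:1 ≈ 2.000.
A: 2.301 (Δ0.301)  B: 1.984 (Δ0.016)  C: 2.169 (Δ0.169)  D: 1.770 (Δ0.230)  E: 2.120 (Δ0.120)

B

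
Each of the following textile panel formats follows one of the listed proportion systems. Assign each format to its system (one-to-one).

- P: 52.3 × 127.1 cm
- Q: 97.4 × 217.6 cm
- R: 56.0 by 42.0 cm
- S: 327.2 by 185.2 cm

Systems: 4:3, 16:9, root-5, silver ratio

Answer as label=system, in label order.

Ratios: P ≈ 2.430; Q ≈ 2.234; R ≈ 1.333; S ≈ 1.767.
Targets: 4:3 ≈ 1.333; 16:9 ≈ 1.778; root-5 ≈ 2.236; silver ratio ≈ 2.414.

P=silver ratio, Q=root-5, R=4:3, S=16:9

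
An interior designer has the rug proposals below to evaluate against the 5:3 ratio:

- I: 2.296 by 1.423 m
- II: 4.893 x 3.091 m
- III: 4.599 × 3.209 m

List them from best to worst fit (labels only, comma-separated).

I, II, III

I: 2.296/1.423 ≈ 1.613 → |1.613 − 1.667| = 0.054
II: 4.893/3.091 ≈ 1.583 → |1.583 − 1.667| = 0.084
III: 4.599/3.209 ≈ 1.433 → |1.433 − 1.667| = 0.234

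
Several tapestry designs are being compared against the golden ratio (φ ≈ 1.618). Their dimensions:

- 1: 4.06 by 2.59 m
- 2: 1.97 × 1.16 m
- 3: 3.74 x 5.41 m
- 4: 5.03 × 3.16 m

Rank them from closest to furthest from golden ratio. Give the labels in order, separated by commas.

Ratios: 1 = 4.06 / 2.59 ≈ 1.568; 2 = 1.97 / 1.16 ≈ 1.698; 3 = 5.41 / 3.74 ≈ 1.447; 4 = 5.03 / 3.16 ≈ 1.592.
|Δ from 1.618|: 1 0.050; 2 0.080; 3 0.171; 4 0.026.

4, 1, 2, 3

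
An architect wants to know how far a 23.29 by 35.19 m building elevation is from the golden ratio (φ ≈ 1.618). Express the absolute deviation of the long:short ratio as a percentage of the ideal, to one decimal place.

Ratio = 35.19 / 23.29 ≈ 1.5109.
Ideal golden ratio ≈ 1.6180. |1.5109 − 1.6180| / 1.6180 ≈ 6.62% → 6.6%.

6.6%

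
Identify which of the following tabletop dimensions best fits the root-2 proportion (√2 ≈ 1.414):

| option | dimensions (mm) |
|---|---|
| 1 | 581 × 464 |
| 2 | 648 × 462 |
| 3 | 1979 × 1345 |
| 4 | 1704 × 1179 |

2

Ratios (long/short): 1 ≈ 1.252; 2 ≈ 1.403; 3 ≈ 1.471; 4 ≈ 1.445.
root-2 ≈ 1.414; option 2 is nearest (Δ 0.011).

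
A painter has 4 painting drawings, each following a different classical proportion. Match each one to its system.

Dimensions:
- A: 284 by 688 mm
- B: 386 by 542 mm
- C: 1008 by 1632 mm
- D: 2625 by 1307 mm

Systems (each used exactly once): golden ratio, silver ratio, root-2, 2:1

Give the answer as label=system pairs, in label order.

A=silver ratio, B=root-2, C=golden ratio, D=2:1

A = 688/284 ≈ 2.423 → silver ratio (2.414)
B = 542/386 ≈ 1.404 → root-2 (1.414)
C = 1632/1008 ≈ 1.619 → golden ratio (1.618)
D = 2625/1307 ≈ 2.008 → 2:1 (2.000)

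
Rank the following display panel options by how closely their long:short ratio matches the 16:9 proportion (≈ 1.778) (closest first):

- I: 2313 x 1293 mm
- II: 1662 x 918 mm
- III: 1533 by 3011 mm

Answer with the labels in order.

I: 2313/1293 ≈ 1.789 → |1.789 − 1.778| = 0.011
II: 1662/918 ≈ 1.810 → |1.810 − 1.778| = 0.032
III: 3011/1533 ≈ 1.964 → |1.964 − 1.778| = 0.186

I, II, III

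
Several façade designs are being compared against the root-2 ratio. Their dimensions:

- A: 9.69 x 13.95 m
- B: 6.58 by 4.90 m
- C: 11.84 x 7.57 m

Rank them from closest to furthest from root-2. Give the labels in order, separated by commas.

A: 13.95/9.69 ≈ 1.440 → |1.440 − 1.414| = 0.026
B: 6.58/4.90 ≈ 1.343 → |1.343 − 1.414| = 0.071
C: 11.84/7.57 ≈ 1.564 → |1.564 − 1.414| = 0.150

A, B, C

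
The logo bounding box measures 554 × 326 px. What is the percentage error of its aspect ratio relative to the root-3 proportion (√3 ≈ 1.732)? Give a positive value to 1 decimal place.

1.9%

Ratio = 554 / 326 ≈ 1.6994.
Ideal root-3 ≈ 1.7321. |1.6994 − 1.7321| / 1.7321 ≈ 1.89% → 1.9%.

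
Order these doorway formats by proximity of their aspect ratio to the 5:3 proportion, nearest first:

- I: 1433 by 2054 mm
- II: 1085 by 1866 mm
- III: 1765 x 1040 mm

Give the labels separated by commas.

III, II, I

I: 2054/1433 ≈ 1.433 → |1.433 − 1.667| = 0.234
II: 1866/1085 ≈ 1.720 → |1.720 − 1.667| = 0.053
III: 1765/1040 ≈ 1.697 → |1.697 − 1.667| = 0.030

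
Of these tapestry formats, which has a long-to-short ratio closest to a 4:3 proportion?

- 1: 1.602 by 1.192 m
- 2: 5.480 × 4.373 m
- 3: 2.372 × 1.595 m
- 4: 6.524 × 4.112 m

Ratios (long/short): 1 ≈ 1.344; 2 ≈ 1.253; 3 ≈ 1.487; 4 ≈ 1.587.
4:3 ≈ 1.333; option 1 is nearest (Δ 0.011).

1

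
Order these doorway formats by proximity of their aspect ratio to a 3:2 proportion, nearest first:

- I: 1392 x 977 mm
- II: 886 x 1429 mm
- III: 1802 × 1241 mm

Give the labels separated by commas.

Ratios: I = 1392 / 977 ≈ 1.425; II = 1429 / 886 ≈ 1.613; III = 1802 / 1241 ≈ 1.452.
|Δ from 1.500|: I 0.075; II 0.113; III 0.048.

III, I, II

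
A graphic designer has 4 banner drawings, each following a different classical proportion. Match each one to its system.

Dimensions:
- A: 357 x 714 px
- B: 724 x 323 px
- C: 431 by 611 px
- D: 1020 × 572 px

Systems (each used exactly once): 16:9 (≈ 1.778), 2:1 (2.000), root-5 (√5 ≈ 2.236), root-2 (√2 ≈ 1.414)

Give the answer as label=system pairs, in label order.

Ratios: A ≈ 2.000; B ≈ 2.241; C ≈ 1.418; D ≈ 1.783.
Targets: 16:9 ≈ 1.778; 2:1 ≈ 2.000; root-5 ≈ 2.236; root-2 ≈ 1.414.

A=2:1, B=root-5, C=root-2, D=16:9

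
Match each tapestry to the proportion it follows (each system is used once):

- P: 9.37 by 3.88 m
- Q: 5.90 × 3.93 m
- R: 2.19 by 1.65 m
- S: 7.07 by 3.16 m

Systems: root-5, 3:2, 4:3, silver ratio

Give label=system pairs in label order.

P=silver ratio, Q=3:2, R=4:3, S=root-5

P = 9.37/3.88 ≈ 2.415 → silver ratio (2.414)
Q = 5.90/3.93 ≈ 1.501 → 3:2 (1.500)
R = 2.19/1.65 ≈ 1.327 → 4:3 (1.333)
S = 7.07/3.16 ≈ 2.237 → root-5 (2.236)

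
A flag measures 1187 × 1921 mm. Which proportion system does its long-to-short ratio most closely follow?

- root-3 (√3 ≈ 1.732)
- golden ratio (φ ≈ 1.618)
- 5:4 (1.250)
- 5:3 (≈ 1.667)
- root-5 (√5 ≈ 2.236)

Ratio = 1921 / 1187 ≈ 1.618.
Distances: root-3 1.732 (Δ 0.114); golden ratio 1.618 (Δ 0.000); 5:4 1.250 (Δ 0.368); 5:3 1.667 (Δ 0.049); root-5 2.236 (Δ 0.618).

golden ratio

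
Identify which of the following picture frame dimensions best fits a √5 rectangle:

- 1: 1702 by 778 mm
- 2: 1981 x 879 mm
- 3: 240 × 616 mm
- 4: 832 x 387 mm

Target root-5 ≈ 2.236.
1: 2.188 (Δ0.048)  2: 2.254 (Δ0.018)  3: 2.567 (Δ0.331)  4: 2.150 (Δ0.086)

2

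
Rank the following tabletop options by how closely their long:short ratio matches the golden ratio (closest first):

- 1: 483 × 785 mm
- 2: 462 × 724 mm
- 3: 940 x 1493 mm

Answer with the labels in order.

1: 785/483 ≈ 1.625 → |1.625 − 1.618| = 0.007
2: 724/462 ≈ 1.567 → |1.567 − 1.618| = 0.051
3: 1493/940 ≈ 1.588 → |1.588 − 1.618| = 0.030

1, 3, 2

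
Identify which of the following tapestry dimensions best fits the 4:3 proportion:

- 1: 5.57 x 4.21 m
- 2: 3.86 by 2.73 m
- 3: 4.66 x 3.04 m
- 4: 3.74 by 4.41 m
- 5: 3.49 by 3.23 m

1

Ratios (long/short): 1 ≈ 1.323; 2 ≈ 1.414; 3 ≈ 1.533; 4 ≈ 1.179; 5 ≈ 1.080.
4:3 ≈ 1.333; option 1 is nearest (Δ 0.010).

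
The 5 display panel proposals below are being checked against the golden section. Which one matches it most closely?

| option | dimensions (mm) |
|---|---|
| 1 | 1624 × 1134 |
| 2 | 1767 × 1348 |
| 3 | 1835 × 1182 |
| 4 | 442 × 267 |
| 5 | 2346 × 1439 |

Target golden ratio ≈ 1.618.
1: 1.432 (Δ0.186)  2: 1.311 (Δ0.307)  3: 1.552 (Δ0.066)  4: 1.655 (Δ0.037)  5: 1.630 (Δ0.012)

5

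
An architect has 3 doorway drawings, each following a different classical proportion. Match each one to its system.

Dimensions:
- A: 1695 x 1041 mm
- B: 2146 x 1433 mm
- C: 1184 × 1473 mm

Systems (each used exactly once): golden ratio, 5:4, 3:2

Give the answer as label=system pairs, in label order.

Ratios: A ≈ 1.628; B ≈ 1.498; C ≈ 1.244.
Targets: golden ratio ≈ 1.618; 5:4 ≈ 1.250; 3:2 ≈ 1.500.

A=golden ratio, B=3:2, C=5:4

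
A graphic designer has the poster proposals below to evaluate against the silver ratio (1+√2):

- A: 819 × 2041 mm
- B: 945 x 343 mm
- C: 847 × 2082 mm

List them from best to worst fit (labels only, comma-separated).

C, A, B

Ratios: A = 2041 / 819 ≈ 2.492; B = 945 / 343 ≈ 2.755; C = 2082 / 847 ≈ 2.458.
|Δ from 2.414|: A 0.078; B 0.341; C 0.044.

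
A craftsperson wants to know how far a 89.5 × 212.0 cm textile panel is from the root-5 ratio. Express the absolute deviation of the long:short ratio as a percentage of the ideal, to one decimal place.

Ratio = 212.0 / 89.5 ≈ 2.3687.
Ideal root-5 ≈ 2.2361. |2.3687 − 2.2361| / 2.2361 ≈ 5.93% → 5.9%.

5.9%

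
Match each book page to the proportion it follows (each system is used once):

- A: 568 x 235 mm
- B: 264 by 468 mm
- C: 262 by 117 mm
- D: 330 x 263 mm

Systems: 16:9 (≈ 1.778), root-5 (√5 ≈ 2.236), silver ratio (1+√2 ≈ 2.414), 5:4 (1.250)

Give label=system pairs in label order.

A = 568/235 ≈ 2.417 → silver ratio (2.414)
B = 468/264 ≈ 1.773 → 16:9 (1.778)
C = 262/117 ≈ 2.239 → root-5 (2.236)
D = 330/263 ≈ 1.255 → 5:4 (1.250)

A=silver ratio, B=16:9, C=root-5, D=5:4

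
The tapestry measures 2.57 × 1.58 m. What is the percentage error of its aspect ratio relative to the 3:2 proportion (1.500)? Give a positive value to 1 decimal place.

8.4%

Ratio = 2.57 / 1.58 ≈ 1.6266.
Ideal 3:2 = 1.5000. |1.6266 − 1.5000| / 1.5000 ≈ 8.44% → 8.4%.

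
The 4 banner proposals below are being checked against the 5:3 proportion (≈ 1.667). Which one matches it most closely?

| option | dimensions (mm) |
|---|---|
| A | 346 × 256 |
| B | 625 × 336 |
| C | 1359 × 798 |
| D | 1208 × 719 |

Target 5:3 ≈ 1.667.
A: 1.352 (Δ0.315)  B: 1.860 (Δ0.193)  C: 1.703 (Δ0.036)  D: 1.680 (Δ0.013)

D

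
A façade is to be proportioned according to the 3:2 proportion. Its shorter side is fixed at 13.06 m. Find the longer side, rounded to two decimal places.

19.59 m

3:2 = 1.50000.
Longer side = 13.06 × 1.50000 ≈ 19.5900 → 19.59 m.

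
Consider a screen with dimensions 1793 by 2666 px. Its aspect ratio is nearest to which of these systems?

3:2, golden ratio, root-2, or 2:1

Ratio = 2666 / 1793 ≈ 1.487.
Distances: 3:2 1.500 (Δ 0.013); golden ratio 1.618 (Δ 0.131); root-2 1.414 (Δ 0.073); 2:1 2.000 (Δ 0.513).

3:2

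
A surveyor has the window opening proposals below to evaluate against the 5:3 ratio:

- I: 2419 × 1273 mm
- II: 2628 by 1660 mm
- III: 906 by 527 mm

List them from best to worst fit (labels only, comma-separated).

III, II, I

Ratios: I = 2419 / 1273 ≈ 1.900; II = 2628 / 1660 ≈ 1.583; III = 906 / 527 ≈ 1.719.
|Δ from 1.667|: I 0.233; II 0.084; III 0.052.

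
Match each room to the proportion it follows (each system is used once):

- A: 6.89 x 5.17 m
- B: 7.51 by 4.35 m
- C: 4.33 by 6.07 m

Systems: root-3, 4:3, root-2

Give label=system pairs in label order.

Ratios: A ≈ 1.333; B ≈ 1.726; C ≈ 1.402.
Targets: root-3 ≈ 1.732; 4:3 ≈ 1.333; root-2 ≈ 1.414.

A=4:3, B=root-3, C=root-2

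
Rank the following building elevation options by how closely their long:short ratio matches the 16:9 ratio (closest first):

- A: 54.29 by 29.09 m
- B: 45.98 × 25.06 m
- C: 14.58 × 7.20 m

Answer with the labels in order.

B, A, C

Ratios: A = 54.29 / 29.09 ≈ 1.866; B = 45.98 / 25.06 ≈ 1.835; C = 14.58 / 7.20 ≈ 2.025.
|Δ from 1.778|: A 0.088; B 0.057; C 0.247.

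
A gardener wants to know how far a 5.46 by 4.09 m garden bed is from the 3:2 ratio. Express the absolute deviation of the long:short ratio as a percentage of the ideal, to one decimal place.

Ratio = 5.46 / 4.09 ≈ 1.3350.
Ideal 3:2 = 1.5000. |1.3350 − 1.5000| / 1.5000 ≈ 11.00% → 11.0%.

11.0%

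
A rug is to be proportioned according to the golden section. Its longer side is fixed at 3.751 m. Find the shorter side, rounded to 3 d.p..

golden ratio ≈ 1.61803.
Shorter side = 3.751 ÷ 1.61803 ≈ 2.31825 → 2.318 m.

2.318 m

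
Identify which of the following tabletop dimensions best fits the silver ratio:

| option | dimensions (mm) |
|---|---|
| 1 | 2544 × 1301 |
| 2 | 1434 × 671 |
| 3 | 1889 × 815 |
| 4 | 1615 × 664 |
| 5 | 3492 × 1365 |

4

Ratios (long/short): 1 ≈ 1.955; 2 ≈ 2.137; 3 ≈ 2.318; 4 ≈ 2.432; 5 ≈ 2.558.
silver ratio ≈ 2.414; option 4 is nearest (Δ 0.018).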